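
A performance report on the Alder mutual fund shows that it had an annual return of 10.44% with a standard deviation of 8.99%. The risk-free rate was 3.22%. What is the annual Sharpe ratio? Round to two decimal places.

0.80

Sharpe = (Rp − Rf) / σp = (10.44% − 3.22%) / 8.99% = 7.22% / 8.99% = 0.8031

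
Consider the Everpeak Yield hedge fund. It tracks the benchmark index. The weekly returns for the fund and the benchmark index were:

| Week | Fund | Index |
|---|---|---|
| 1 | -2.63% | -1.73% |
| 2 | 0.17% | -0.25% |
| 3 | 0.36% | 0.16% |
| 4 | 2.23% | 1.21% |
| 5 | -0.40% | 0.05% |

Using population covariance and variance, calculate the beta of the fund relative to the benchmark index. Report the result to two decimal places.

r̄p = -0.0540%,  r̄m = -0.1120%
Cov = Σ(rp − r̄p)(rm − r̄m) / 5 = 1.4426
Var(rm) = Σ(rm − r̄m)² / 5 = 0.8970
β = Cov / Var = 1.4426 / 0.8970 = 1.6082

1.61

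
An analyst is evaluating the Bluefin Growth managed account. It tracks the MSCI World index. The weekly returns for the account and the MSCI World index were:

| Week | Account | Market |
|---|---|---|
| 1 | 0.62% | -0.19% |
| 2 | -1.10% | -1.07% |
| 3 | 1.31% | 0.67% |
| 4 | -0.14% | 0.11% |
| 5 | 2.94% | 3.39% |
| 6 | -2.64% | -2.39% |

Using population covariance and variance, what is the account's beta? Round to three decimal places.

0.963

r̄p = 0.1650%,  r̄m = 0.0867%
Cov = Σ(rp − r̄p)(rm − r̄m) / 6 = 3.0187
Var(rm) = Σ(rm − r̄m)² / 6 = 3.1335
β = Cov / Var = 3.0187 / 3.1335 = 0.9634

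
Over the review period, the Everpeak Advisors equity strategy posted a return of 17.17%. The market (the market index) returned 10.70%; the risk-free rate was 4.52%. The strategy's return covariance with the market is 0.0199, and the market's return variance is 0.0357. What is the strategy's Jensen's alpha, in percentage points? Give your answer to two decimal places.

β = Cov / Var = 0.0199 / 0.0357 = 0.5574
E[R] = Rf + β(Rm − Rf) = 4.52% + 0.5574 × (10.70% − 4.52%) = 7.9647%
α = Rp − E[R] = 17.17% − 7.9647% = 9.2053

9.21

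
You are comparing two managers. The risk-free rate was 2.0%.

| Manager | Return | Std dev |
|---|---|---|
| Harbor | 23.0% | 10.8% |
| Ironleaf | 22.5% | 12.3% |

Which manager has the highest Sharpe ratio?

Harbor

Harbor: Sharpe ratio = (23.0% − 2.0%) / 10.8% = 1.944
Ironleaf: Sharpe ratio = (22.5% − 2.0%) / 12.3% = 1.667
Highest: Harbor (1.944).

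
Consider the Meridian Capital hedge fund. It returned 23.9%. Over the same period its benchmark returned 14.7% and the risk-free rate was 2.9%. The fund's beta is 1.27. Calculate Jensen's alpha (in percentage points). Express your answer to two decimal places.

6.01

CAPM expected return = Rf + β(Rm − Rf) = 2.9% + 1.27 × (14.7% − 2.9%) = 2.9 + 1.27 × 11.80 = 17.8860%
Jensen's α = Rp − E[R] = 23.9% − 17.8860% = 6.0140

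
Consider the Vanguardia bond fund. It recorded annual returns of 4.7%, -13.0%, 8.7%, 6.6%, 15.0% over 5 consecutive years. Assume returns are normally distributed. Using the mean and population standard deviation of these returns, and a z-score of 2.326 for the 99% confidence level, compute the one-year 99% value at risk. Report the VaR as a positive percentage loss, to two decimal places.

r̄ = (4.7 − 13 + 8.7 + 6.6 + 15) / 5 = 22.00 / 5 = 4.4000%
Population std dev = √[438.5400 / 5] = 9.3653%
VaR = −(r̄ − z·σ) = −(4.4000 − 2.326 × 9.3653) = −(-17.3837) = 17.3837%

17.38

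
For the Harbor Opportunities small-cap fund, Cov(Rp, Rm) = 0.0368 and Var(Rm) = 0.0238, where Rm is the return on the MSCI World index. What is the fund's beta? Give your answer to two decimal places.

β = Cov(Rp, Rm) / Var(Rm) = 0.0368 / 0.0238 = 1.5462

1.55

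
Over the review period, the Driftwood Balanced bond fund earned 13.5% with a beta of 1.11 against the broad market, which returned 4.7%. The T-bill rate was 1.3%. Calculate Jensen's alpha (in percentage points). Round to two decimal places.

8.43

CAPM expected return = Rf + β(Rm − Rf) = 1.3% + 1.11 × (4.7% − 1.3%) = 1.3 + 1.11 × 3.40 = 5.0740%
Jensen's α = Rp − E[R] = 13.5% − 5.0740% = 8.4260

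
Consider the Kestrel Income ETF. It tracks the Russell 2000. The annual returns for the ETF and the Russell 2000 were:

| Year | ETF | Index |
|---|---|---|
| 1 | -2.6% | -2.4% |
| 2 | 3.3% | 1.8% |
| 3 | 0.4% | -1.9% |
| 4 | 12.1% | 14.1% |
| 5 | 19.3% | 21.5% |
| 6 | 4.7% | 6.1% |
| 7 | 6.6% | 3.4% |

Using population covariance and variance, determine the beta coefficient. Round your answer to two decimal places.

0.82

r̄p = 6.2571%,  r̄m = 6.0857%
Cov = Σ(rp − r̄p)(rm − r̄m) / 7 = 54.5051
Var(rm) = Σ(rm − r̄m)² / 7 = 66.1698
β = Cov / Var = 54.5051 / 66.1698 = 0.8237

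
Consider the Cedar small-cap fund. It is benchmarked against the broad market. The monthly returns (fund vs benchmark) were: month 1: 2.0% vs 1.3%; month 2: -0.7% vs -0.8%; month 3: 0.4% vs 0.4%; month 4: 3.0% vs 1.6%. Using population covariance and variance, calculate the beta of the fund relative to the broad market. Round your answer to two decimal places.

r̄p = 1.1750%,  r̄m = 0.6250%
Cov = Σ(rp − r̄p)(rm − r̄m) / 4 = 1.2956
Var(rm) = Σ(rm − r̄m)² / 4 = 0.8719
β = Cov / Var = 1.2956 / 0.8719 = 1.4860

1.49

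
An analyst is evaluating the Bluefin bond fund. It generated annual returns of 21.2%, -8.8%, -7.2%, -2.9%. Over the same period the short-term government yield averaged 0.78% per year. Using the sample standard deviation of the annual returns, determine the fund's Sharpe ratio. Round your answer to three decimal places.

-0.015

Mean return μ = 2.30 / 4 = 0.5750%
Sample σ = √[Σ(r − μ)² / 3] = √[585.8075 / 3] = √195.2692 = 13.9739%
Sharpe = (μ − rf) / σ = (0.5750 − 0.78) / 13.9739 = -0.2050 / 13.9739 = -0.0147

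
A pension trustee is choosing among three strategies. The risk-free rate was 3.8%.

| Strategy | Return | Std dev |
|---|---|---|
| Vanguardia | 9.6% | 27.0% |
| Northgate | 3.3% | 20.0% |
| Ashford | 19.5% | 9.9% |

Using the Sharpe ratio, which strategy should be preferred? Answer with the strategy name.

Ashford

Vanguardia: Sharpe ratio = (9.6% − 3.8%) / 27.0% = 0.215
Northgate: Sharpe ratio = (3.3% − 3.8%) / 20.0% = -0.025
Ashford: Sharpe ratio = (19.5% − 3.8%) / 9.9% = 1.586
Highest: Ashford (1.586).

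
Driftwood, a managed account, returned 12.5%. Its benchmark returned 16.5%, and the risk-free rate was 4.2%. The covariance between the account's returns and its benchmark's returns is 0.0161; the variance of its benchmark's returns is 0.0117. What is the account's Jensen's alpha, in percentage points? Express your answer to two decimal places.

β = Cov / Var = 0.0161 / 0.0117 = 1.3761
E[R] = Rf + β(Rm − Rf) = 4.2% + 1.3761 × (16.5% − 4.2%) = 21.1260%
α = Rp − E[R] = 12.5% − 21.1260% = -8.6260

-8.63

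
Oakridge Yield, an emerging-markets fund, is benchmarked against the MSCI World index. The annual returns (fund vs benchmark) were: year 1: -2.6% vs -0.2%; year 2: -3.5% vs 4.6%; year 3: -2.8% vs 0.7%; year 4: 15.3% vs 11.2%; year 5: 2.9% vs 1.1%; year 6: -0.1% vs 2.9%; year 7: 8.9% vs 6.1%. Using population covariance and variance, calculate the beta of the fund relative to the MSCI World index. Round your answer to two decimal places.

r̄p = 2.5857%,  r̄m = 3.7714%
Cov = Σ(rp − r̄p)(rm − r̄m) / 7 = 20.3924
Var(rm) = Σ(rm − r̄m)² / 7 = 13.4849
β = Cov / Var = 20.3924 / 13.4849 = 1.5122

1.51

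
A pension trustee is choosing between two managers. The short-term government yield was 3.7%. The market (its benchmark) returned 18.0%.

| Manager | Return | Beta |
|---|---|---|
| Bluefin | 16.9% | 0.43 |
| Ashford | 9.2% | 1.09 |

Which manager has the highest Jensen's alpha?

Bluefin

Bluefin: α = 16.9% − [3.7% + 0.43 × (18.0% − 3.7%)] = 7.051
Ashford: α = 9.2% − [3.7% + 1.09 × (18.0% − 3.7%)] = -10.087
Highest: Bluefin (7.051).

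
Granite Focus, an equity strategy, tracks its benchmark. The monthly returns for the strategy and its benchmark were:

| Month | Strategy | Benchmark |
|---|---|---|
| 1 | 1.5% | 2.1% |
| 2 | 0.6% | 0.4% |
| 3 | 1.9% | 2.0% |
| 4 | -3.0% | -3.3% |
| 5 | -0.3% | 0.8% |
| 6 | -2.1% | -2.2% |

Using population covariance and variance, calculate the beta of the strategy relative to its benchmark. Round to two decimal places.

r̄p = -0.2333%,  r̄m = -0.0333%
Cov = Σ(rp − r̄p)(rm − r̄m) / 6 = 3.5706
Var(rm) = Σ(rm − r̄m)² / 6 = 4.1556
β = Cov / Var = 3.5706 / 4.1556 = 0.8592

0.86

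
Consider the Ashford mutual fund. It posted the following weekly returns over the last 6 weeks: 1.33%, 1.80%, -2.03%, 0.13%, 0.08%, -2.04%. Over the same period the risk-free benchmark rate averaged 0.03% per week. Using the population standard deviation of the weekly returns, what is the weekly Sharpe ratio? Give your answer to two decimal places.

-0.10

Mean return μ = -0.730 / 6 = -0.1217%
Σ(r − μ)² = 13.2259; population σ = √(13.2259/6) = 1.4847%
Sharpe = (μ − rf) / σ = (-0.1217 − 0.03) / 1.4847 = -0.1517 / 1.4847 = -0.1022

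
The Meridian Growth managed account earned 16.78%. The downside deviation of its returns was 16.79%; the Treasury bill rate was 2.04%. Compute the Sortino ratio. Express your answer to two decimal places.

0.88

Sortino = (Rp − Rf) / σd = (16.78% − 2.04%) / 16.79% = 14.74% / 16.79% = 0.8779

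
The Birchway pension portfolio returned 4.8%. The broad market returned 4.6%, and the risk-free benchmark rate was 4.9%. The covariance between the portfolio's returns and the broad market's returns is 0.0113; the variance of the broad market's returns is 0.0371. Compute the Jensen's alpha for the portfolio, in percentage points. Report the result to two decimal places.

β = Cov / Var = 0.0113 / 0.0371 = 0.3046
E[R] = Rf + β(Rm − Rf) = 4.9% + 0.3046 × (4.6% − 4.9%) = 4.8086%
α = Rp − E[R] = 4.8% − 4.8086% = -0.0086

-0.01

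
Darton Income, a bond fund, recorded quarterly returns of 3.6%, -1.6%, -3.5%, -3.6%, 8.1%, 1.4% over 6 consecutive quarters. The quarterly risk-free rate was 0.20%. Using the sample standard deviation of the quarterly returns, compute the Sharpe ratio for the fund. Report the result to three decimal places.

0.116

r̄ = (3.6 − 1.6 − 3.5 − 3.6 + 8.1 + 1.4) / 6 = 4.40 / 6 = 0.7333%
Σ(r − r̄)² = 105.0733; sample σ = √(105.0733/5) = 4.5842%
Sharpe = (r̄ − rf) / σ = (0.7333 − 0.2) / 4.5842 = 0.5333 / 4.5842 = 0.1163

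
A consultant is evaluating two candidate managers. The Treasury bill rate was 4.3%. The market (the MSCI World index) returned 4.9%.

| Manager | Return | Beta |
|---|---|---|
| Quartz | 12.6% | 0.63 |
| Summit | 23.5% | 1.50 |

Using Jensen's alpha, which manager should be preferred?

Quartz: α = 12.6% − [4.3% + 0.63 × (4.9% − 4.3%)] = 7.922
Summit: α = 23.5% − [4.3% + 1.50 × (4.9% − 4.3%)] = 18.300
Highest: Summit (18.300).

Summit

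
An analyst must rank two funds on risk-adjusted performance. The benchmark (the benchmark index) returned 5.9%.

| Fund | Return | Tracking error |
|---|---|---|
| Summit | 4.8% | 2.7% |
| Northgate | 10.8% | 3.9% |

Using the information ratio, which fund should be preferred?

Northgate

Summit: IR = (4.8% − 5.9%) / 2.7% = -0.407
Northgate: IR = (10.8% − 5.9%) / 3.9% = 1.256
Highest: Northgate (1.256).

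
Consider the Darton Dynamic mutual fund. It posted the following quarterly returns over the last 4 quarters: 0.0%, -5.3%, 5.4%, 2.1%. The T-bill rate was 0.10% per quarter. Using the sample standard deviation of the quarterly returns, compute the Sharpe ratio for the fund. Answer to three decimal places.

0.100

r̄ = (0 − 5.3 + 5.4 + 2.1) / 4 = 2.20 / 4 = 0.5500%
Sample std dev = √[60.4500 / 3] = 4.4889%
Sharpe = (r̄ − rf) / σ = (0.5500 − 0.1) / 4.4889 = 0.4500 / 4.4889 = 0.1002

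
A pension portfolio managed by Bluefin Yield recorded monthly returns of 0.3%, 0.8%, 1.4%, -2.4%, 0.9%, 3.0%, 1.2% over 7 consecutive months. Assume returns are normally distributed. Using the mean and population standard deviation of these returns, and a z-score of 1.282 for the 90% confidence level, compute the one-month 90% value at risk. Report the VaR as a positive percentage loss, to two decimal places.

1.19

r̄ = (0.3 + 0.8 + 1.4 − 2.4 + 0.9 + 3 + 1.2) / 7 = 0.7429%
Σ(r − r̄)² = 15.8371; population σ = √(15.8371/7) = 1.5041%
VaR = −(r̄ − z·σ) = −(0.7429 − 1.282 × 1.5041) = −(-1.1854) = 1.1854%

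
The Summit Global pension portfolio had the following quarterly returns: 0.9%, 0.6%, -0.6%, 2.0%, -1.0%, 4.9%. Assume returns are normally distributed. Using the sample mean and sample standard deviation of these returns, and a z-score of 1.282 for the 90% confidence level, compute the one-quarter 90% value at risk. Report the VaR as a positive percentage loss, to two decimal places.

1.61

r̄ = (0.9 + 0.6 − 0.6 + 2 − 1 + 4.9) / 6 = 1.1333%
Σ(r − r̄)² = (0.9 − 1.1333)² + (0.6 − 1.1333)² + (-0.6 − 1.1333)² + … = 22.8333
σ = √[22.8333 / 5] = 2.1370%
VaR = −(r̄ − z·σ) = −(1.1333 − 1.282 × 2.1370) = −(-1.6063) = 1.6063%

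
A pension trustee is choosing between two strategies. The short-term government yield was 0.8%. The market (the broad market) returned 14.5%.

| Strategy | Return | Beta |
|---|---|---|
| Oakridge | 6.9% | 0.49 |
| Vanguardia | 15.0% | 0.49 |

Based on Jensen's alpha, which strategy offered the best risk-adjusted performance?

Vanguardia

Oakridge: α = 6.9% − [0.8% + 0.49 × (14.5% − 0.8%)] = -0.613
Vanguardia: α = 15.0% − [0.8% + 0.49 × (14.5% − 0.8%)] = 7.487
Highest: Vanguardia (7.487).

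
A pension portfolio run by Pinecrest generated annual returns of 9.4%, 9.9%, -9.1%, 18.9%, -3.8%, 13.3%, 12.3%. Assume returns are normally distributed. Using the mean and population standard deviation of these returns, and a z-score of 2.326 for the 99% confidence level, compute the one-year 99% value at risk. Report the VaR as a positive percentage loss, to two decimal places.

μ = (9.4 + 9.9 − 9.1 + 18.9 − 3.8 + 13.3 + 12.3) / 7 = 50.90 / 7 = 7.2714%
Σ(r − μ)² = (9.4 − 7.2714)² + (9.9 − 7.2714)² + (-9.1 − 7.2714)² + … = 598.8943
σ = √[598.8943 / 7] = 9.2497%
VaR = −(μ − z·σ) = −(7.2714 − 2.326 × 9.2497) = −(-14.2434) = 14.2434%

14.24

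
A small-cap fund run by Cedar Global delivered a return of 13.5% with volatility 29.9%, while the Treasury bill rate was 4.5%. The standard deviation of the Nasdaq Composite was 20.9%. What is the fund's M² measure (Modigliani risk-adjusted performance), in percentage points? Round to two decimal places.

10.79

Sharpe = (Rp − Rf) / σp = (13.5% − 4.5%) / 29.9% = 0.3010
M² = Rf + Sharpe × σm = 4.5% + 0.3010 × 20.9% = 10.7909%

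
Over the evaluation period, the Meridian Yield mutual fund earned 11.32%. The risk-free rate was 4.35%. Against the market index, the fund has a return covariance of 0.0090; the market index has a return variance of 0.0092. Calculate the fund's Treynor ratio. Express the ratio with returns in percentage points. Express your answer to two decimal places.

7.12

β = Cov / Var = 0.0090 / 0.0092 = 0.9783
Treynor = (Rp − Rf) / β = (11.32% − 4.35%) / 0.9783 = 6.97 / 0.9783 = 7.1246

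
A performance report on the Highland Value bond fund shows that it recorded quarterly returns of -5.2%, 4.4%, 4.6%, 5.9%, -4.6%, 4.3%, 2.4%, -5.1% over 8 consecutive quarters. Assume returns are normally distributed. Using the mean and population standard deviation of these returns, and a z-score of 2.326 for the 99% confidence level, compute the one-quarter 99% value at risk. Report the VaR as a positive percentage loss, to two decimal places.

r̄ = (-5.2 + 4.4 + 4.6 + 5.9 − 4.6 + 4.3 + 2.4 − 5.1) / 8 = 0.8375%
Σ(r − r̄)² = (-5.2 − 0.8375)² + (4.4 − 0.8375)² + … = 168.1788
population σ = √(168.1788 / 8) = √21.0224 = 4.5850%
VaR = −(r̄ − z·σ) = −(0.8375 − 2.326 × 4.5850) = −(-9.8272) = 9.8272%

9.83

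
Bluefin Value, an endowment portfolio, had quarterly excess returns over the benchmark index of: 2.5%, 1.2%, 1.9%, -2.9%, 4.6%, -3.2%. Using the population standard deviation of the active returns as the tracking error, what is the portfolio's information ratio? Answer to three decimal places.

Mean return r̄ = 4.10 / 6 = 0.6833%
Population std dev = √[48.3083 / 6] = 2.8375%
IR = r̄ / tracking error = 0.6833 / 2.8375 = 0.2408

0.241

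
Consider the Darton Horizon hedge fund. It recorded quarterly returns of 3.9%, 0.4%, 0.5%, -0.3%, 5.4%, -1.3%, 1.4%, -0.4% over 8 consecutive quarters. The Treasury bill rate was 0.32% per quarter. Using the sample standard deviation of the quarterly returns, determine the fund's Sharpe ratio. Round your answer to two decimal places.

r̄ = (3.9 + 0.4 + 0.5 − 0.3 + 5.4 − 1.3 + 1.4 − 0.4) / 8 = 9.60 / 8 = 1.2000%
Sample std dev = √[37.1600 / 7] = 2.3040%
Sharpe = (r̄ − rf) / σ = (1.2000 − 0.32) / 2.3040 = 0.8800 / 2.3040 = 0.3819

0.38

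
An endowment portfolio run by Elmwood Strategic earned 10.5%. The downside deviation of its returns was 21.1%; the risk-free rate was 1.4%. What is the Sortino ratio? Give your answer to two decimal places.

Sortino = (Rp − Rf) / σd = (10.5% − 1.4%) / 21.1% = 9.10% / 21.1% = 0.4313

0.43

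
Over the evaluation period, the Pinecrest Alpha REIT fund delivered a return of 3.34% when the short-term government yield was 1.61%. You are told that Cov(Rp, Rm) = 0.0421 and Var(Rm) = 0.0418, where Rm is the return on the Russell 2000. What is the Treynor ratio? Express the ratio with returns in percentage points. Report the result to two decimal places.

β = Cov / Var = 0.0421 / 0.0418 = 1.0072
Treynor = (Rp − Rf) / β = (3.34% − 1.61%) / 1.0072 = 1.73 / 1.0072 = 1.7176

1.72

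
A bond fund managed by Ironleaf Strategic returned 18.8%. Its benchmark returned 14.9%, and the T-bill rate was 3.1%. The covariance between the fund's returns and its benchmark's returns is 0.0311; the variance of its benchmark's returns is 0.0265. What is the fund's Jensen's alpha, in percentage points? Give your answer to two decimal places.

1.85

β = Cov / Var = 0.0311 / 0.0265 = 1.1736
E[R] = Rf + β(Rm − Rf) = 3.1% + 1.1736 × (14.9% − 3.1%) = 16.9485%
α = Rp − E[R] = 18.8% − 16.9485% = 1.8515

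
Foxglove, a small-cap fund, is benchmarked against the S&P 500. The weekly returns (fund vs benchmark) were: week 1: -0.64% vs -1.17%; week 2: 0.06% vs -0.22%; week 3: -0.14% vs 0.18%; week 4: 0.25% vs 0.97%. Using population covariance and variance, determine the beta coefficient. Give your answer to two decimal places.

r̄p = -0.1175%,  r̄m = -0.0600%
Cov = Σ(rp − r̄p)(rm − r̄m) / 4 = 0.2312
Var(rm) = Σ(rm − r̄m)² / 4 = 0.5941
β = Cov / Var = 0.2312 / 0.5941 = 0.3892

0.39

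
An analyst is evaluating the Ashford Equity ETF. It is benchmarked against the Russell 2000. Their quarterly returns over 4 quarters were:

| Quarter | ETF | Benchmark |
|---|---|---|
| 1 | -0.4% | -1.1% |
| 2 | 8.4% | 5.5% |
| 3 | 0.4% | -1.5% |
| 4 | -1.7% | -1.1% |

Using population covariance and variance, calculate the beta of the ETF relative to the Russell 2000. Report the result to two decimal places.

1.32

r̄p = 1.6750%,  r̄m = 0.4500%
Cov = Σ(rp − r̄p)(rm − r̄m) / 4 = 11.2238
Var(rm) = Σ(rm − r̄m)² / 4 = 8.5275
β = Cov / Var = 11.2238 / 8.5275 = 1.3162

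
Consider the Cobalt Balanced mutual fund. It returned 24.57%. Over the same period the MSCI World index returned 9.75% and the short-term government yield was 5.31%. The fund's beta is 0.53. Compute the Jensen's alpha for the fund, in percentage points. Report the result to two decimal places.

16.91

CAPM expected return = Rf + β(Rm − Rf) = 5.31% + 0.53 × (9.75% − 5.31%) = 5.31 + 0.53 × 4.44 = 7.6632%
Jensen's α = Rp − E[R] = 24.57% − 7.6632% = 16.9068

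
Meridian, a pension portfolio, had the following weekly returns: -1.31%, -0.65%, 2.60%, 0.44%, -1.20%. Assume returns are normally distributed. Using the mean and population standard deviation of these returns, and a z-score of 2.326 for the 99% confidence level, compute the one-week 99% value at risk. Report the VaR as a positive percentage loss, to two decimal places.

Mean return r̄ = -0.120 / 5 = -0.0240%
Σ(r − r̄)² = 10.5293; population σ = √(10.5293/5) = 1.4512%
VaR = −(r̄ − z·σ) = −(-0.0240 − 2.326 × 1.4512) = −(-3.3995) = 3.3995%

3.40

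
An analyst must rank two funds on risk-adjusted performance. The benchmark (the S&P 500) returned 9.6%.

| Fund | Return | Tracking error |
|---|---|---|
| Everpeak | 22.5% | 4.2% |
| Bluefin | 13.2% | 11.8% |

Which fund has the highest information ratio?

Everpeak

Everpeak: IR = (22.5% − 9.6%) / 4.2% = 3.071
Bluefin: IR = (13.2% − 9.6%) / 11.8% = 0.305
Highest: Everpeak (3.071).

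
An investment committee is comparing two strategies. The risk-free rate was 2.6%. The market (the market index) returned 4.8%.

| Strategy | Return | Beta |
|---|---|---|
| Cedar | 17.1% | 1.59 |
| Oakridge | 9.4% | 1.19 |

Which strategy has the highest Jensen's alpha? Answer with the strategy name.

Cedar: α = 17.1% − [2.6% + 1.59 × (4.8% − 2.6%)] = 11.002
Oakridge: α = 9.4% − [2.6% + 1.19 × (4.8% − 2.6%)] = 4.182
Highest: Cedar (11.002).

Cedar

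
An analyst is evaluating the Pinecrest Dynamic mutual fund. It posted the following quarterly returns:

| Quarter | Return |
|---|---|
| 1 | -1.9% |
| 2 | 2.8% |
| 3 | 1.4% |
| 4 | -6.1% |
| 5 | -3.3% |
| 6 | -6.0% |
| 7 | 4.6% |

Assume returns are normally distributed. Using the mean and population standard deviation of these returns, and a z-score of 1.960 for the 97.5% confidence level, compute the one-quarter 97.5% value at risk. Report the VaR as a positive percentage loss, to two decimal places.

8.93

r̄ = (-1.9 + 2.8 + 1.4 − 6.1 − 3.3 − 6 + 4.6) / 7 = -8.50 / 7 = -1.2143%
Σ(r − r̄)² = 108.3486; population σ = √(108.3486/7) = 3.9343%
VaR = −(r̄ − z·σ) = −(-1.2143 − 1.960 × 3.9343) = −(-8.9255) = 8.9255%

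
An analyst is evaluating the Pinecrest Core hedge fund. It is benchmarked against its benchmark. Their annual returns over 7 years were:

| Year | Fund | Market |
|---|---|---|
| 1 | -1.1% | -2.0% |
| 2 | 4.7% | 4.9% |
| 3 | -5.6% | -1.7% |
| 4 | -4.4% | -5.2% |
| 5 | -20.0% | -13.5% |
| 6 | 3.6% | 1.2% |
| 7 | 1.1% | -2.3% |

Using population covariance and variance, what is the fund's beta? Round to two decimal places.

r̄p = -3.1000%,  r̄m = -2.6571%
Cov = Σ(rp − r̄p)(rm − r̄m) / 7 = 38.8229
Var(rm) = Σ(rm − r̄m)² / 7 = 28.2139
β = Cov / Var = 38.8229 / 28.2139 = 1.3760

1.38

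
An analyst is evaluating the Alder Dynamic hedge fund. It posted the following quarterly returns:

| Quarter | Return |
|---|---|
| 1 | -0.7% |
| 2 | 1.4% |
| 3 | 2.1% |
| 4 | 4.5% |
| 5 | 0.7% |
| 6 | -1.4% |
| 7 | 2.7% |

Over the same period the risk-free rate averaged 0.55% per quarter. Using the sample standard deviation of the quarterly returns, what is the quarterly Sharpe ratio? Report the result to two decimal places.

0.39

r̄ = (-0.7 + 1.4 + 2.1 + 4.5 + 0.7 − 1.4 + 2.7) / 7 = 1.3286%
Sample std dev = √[24.4943 / 6] = 2.0205%
Sharpe = (r̄ − rf) / σ = (1.3286 − 0.55) / 2.0205 = 0.7786 / 2.0205 = 0.3854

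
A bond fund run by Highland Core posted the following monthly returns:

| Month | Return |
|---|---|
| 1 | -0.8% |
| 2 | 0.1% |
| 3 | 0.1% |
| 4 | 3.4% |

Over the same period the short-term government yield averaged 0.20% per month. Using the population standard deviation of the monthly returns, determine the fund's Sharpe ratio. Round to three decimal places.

Mean return μ = 2.80 / 4 = 0.7000%
Σ(r − μ)² = (-0.8 − 0.7000)² + (0.1 − 0.7000)² + … = 10.2600
σ = √[10.2600 / 4] = 1.6016%
Sharpe = (μ − rf) / σ = (0.7000 − 0.2) / 1.6016 = 0.5000 / 1.6016 = 0.3122

0.312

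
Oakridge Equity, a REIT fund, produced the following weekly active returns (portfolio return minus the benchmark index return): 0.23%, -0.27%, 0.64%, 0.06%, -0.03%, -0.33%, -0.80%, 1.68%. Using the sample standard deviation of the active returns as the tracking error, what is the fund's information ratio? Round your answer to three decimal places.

0.197

Mean return μ = 1.180 / 8 = 0.1475%
Sample σ = √[Σ(r − μ)² / 7] = √[3.9372 / 7] = √0.5625 = 0.7500%
IR = μ / tracking error = 0.1475 / 0.7500 = 0.1967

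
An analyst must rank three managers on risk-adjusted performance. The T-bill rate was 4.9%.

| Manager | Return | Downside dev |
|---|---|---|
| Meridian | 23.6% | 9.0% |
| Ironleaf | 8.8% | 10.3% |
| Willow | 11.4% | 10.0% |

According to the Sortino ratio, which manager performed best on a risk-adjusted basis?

Meridian

Meridian: Sortino ratio = (23.6% − 4.9%) / 9.0% = 2.078
Ironleaf: Sortino ratio = (8.8% − 4.9%) / 10.3% = 0.379
Willow: Sortino ratio = (11.4% − 4.9%) / 10.0% = 0.650
Highest: Meridian (2.078).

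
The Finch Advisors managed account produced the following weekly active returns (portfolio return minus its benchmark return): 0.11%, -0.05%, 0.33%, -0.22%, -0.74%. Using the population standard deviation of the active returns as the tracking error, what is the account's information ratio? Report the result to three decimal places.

-0.315

Mean return r̄ = -0.570 / 5 = -0.1140%
Population std dev = √[0.6545 / 5] = 0.3618%
IR = r̄ / tracking error = -0.1140 / 0.3618 = -0.3151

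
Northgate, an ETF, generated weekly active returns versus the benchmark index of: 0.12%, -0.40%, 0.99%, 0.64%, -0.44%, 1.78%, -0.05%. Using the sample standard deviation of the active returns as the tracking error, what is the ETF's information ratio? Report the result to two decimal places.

0.47

r̄ = (0.12 − 0.4 + 0.99 + 0.64 − 0.44 + 1.78 − 0.05) / 7 = 2.640 / 7 = 0.3771%
Σ(r − r̄)² = (0.12 − 0.3771)² + (-0.4 − 0.3771)² + (0.99 − 0.3771)² + … = 3.9329
sample σ = √(3.9329 / 6) = √0.6555 = 0.8096%
IR = r̄ / tracking error = 0.3771 / 0.8096 = 0.4658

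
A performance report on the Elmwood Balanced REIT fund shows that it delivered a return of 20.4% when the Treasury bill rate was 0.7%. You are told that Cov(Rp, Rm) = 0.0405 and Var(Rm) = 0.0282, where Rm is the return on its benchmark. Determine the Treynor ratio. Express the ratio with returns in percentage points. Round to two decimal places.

13.72

β = Cov / Var = 0.0405 / 0.0282 = 1.4362
Treynor = (Rp − Rf) / β = (20.4% − 0.7%) / 1.4362 = 19.70 / 1.4362 = 13.7168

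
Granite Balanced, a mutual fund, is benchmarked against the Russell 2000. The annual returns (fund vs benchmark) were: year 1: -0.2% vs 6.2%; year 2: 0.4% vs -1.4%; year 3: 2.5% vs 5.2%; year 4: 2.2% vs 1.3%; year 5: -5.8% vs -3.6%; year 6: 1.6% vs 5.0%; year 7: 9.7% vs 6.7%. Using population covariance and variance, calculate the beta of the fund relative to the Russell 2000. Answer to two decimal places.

0.81

r̄p = 1.4857%,  r̄m = 2.7714%
Cov = Σ(rp − r̄p)(rm − r̄m) / 7 = 11.3010
Var(rm) = Σ(rm − r̄m)² / 7 = 14.0306
β = Cov / Var = 11.3010 / 14.0306 = 0.8055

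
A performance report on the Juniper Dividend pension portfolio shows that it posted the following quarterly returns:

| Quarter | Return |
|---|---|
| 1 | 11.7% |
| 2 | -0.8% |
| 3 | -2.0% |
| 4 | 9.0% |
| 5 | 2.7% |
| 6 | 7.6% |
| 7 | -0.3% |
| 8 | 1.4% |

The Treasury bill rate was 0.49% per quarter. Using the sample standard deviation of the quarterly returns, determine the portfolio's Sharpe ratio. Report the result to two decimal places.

0.62

μ = (11.7 − 0.8 − 2 + 9 + 2.7 + 7.6 − 0.3 + 1.4) / 8 = 29.30 / 8 = 3.6625%
Σ(r − μ)² = (11.7 − 3.6625)² + (-0.8 − 3.6625)² + (-2 − 3.6625)² + … = 182.3188
σ = √[182.3188 / 7] = 5.1035%
Sharpe = (μ − rf) / σ = (3.6625 − 0.49) / 5.1035 = 3.1725 / 5.1035 = 0.6216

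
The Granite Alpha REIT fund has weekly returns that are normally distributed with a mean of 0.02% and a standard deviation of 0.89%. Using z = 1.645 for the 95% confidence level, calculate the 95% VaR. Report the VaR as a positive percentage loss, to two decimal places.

VaR (as % loss) = −(μ − z·σ) = −(0.02% − 1.645 × 0.89%) = −(-1.44405%) = 1.44405%

1.44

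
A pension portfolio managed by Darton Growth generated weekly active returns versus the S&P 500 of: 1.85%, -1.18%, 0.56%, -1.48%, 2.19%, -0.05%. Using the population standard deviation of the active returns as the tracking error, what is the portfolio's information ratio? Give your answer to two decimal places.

μ = (1.85 − 1.18 + 0.56 − 1.48 + 2.19 − 0.05) / 6 = 1.890 / 6 = 0.3150%
Population std dev = √[11.5222 / 6] = 1.3858%
IR = μ / tracking error = 0.3150 / 1.3858 = 0.2273

0.23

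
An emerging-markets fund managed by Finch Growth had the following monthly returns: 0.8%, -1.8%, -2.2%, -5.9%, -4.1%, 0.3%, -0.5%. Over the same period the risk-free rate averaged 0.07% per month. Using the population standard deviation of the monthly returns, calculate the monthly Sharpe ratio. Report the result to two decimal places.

r̄ = (0.8 − 1.8 − 2.2 − 5.9 − 4.1 + 0.3 − 0.5) / 7 = -1.9143%
Σ(r − r̄)² = 35.0286; population σ = √(35.0286/7) = 2.2370%
Sharpe = (r̄ − rf) / σ = (-1.9143 − 0.07) / 2.2370 = -1.9843 / 2.2370 = -0.8870

-0.89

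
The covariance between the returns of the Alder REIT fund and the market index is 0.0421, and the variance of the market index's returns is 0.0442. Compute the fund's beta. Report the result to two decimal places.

0.95

β = Cov(Rp, Rm) / Var(Rm) = 0.0421 / 0.0442 = 0.9525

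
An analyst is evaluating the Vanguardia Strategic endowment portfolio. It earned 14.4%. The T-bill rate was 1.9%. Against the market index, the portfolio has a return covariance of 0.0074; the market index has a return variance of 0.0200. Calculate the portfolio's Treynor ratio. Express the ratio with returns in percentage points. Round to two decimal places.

β = Cov / Var = 0.0074 / 0.0200 = 0.3700
Treynor = (Rp − Rf) / β = (14.4% − 1.9%) / 0.3700 = 12.50 / 0.3700 = 33.7838

33.78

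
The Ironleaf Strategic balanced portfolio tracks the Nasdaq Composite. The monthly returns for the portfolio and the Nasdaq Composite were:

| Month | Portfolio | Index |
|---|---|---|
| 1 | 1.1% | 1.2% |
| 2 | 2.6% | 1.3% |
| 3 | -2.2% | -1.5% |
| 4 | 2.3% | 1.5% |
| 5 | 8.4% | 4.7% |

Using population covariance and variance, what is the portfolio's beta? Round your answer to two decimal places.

r̄p = 2.4400%,  r̄m = 1.4400%
Cov = Σ(rp − r̄p)(rm − r̄m) / 5 = 6.6724
Var(rm) = Σ(rm − r̄m)² / 5 = 3.8704
β = Cov / Var = 6.6724 / 3.8704 = 1.7240

1.72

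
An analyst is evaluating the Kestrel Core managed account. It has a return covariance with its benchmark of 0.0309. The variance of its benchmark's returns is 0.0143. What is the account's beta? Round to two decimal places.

2.16

β = Cov(Rp, Rm) / Var(Rm) = 0.0309 / 0.0143 = 2.1608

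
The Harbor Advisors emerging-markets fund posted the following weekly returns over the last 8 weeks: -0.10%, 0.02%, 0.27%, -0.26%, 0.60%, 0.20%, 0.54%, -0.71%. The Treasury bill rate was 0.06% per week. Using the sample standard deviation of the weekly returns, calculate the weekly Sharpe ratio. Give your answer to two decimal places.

0.02

r̄ = (-0.1 + 0.02 + 0.27 − 0.26 + 0.6 + 0.2 + 0.54 − 0.71) / 8 = 0.560 / 8 = 0.0700%
Sample σ = √[Σ(r − r̄)² / 7] = √[1.3074 / 7] = √0.1868 = 0.4322%
Sharpe = (r̄ − rf) / σ = (0.0700 − 0.06) / 0.4322 = 0.0100 / 0.4322 = 0.0231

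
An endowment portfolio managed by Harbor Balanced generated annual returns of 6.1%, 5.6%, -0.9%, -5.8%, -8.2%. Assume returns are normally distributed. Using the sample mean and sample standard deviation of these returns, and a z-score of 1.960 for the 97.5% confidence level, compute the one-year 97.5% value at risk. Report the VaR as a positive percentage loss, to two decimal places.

13.35

r̄ = (6.1 + 5.6 − 0.9 − 5.8 − 8.2) / 5 = -3.20 / 5 = -0.6400%
Σ(r − r̄)² = 168.2120; sample σ = √(168.2120/4) = 6.4848%
VaR = −(r̄ − z·σ) = −(-0.6400 − 1.960 × 6.4848) = −(-13.3502) = 13.3502%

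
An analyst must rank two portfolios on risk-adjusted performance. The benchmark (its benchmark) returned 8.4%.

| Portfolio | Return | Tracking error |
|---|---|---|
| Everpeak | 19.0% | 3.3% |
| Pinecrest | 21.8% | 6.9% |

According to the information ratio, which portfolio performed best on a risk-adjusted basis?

Everpeak

Everpeak: IR = (19.0% − 8.4%) / 3.3% = 3.212
Pinecrest: IR = (21.8% − 8.4%) / 6.9% = 1.942
Highest: Everpeak (3.212).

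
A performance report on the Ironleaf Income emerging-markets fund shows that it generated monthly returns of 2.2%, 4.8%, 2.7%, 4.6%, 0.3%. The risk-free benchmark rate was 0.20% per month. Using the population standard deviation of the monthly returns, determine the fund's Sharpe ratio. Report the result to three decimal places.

μ = (2.2 + 4.8 + 2.7 + 4.6 + 0.3) / 5 = 2.9200%
Σ(r − μ)² = (2.2 − 2.9200)² + (4.8 − 2.9200)² + … = 13.7880
population σ = √(13.7880 / 5) = √2.7576 = 1.6606%
Sharpe = (μ − rf) / σ = (2.9200 − 0.2) / 1.6606 = 2.7200 / 1.6606 = 1.6380

1.638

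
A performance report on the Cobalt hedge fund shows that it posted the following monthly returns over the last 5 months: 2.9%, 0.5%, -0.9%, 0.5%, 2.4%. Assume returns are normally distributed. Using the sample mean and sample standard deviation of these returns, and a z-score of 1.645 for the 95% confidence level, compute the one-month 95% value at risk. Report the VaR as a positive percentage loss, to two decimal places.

1.47

Mean return r̄ = 5.40 / 5 = 1.0800%
Sample std dev = √[9.6480 / 4] = 1.5531%
VaR = −(r̄ − z·σ) = −(1.0800 − 1.645 × 1.5531) = −(-1.4748) = 1.4748%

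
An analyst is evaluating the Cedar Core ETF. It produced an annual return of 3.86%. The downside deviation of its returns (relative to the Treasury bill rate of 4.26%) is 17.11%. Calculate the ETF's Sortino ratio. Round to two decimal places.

-0.02

Sortino = (Rp − Rf) / σd = (3.86% − 4.26%) / 17.11% = -0.40% / 17.11% = -0.0234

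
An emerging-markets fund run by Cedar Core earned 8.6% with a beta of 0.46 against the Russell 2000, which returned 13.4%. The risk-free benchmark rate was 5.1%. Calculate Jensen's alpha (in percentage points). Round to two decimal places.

CAPM expected return = Rf + β(Rm − Rf) = 5.1% + 0.46 × (13.4% − 5.1%) = 5.1 + 0.46 × 8.30 = 8.9180%
Jensen's α = Rp − E[R] = 8.6% − 8.9180% = -0.3180

-0.32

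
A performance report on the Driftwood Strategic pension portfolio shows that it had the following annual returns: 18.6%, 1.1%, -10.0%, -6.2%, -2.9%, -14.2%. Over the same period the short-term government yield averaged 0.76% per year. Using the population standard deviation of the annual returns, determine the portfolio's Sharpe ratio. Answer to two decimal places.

-0.29

Mean return μ = -13.60 / 6 = -2.2667%
Population σ = √[Σ(r − μ)² / 6] = √[664.8333 / 6] = √110.8056 = 10.5264%
Sharpe = (μ − rf) / σ = (-2.2667 − 0.76) / 10.5264 = -3.0267 / 10.5264 = -0.2875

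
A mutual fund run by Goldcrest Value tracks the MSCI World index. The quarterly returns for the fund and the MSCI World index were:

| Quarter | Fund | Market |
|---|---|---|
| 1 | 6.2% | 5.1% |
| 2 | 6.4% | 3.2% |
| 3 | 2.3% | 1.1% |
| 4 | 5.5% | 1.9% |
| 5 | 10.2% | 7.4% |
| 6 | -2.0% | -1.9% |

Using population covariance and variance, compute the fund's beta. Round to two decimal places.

r̄p = 4.7667%,  r̄m = 2.8000%
Cov = Σ(rp − r̄p)(rm − r̄m) / 6 = 10.7133
Var(rm) = Σ(rm − r̄m)² / 6 = 8.7333
β = Cov / Var = 10.7133 / 8.7333 = 1.2267

1.23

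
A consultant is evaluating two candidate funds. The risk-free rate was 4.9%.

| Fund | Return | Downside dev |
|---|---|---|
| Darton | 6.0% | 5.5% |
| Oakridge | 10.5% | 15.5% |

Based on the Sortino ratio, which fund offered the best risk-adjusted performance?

Oakridge

Darton: Sortino ratio = (6.0% − 4.9%) / 5.5% = 0.200
Oakridge: Sortino ratio = (10.5% − 4.9%) / 15.5% = 0.361
Highest: Oakridge (0.361).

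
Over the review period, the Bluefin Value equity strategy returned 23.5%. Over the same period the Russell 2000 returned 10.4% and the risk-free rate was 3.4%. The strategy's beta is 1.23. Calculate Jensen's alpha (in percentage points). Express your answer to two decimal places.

CAPM expected return = Rf + β(Rm − Rf) = 3.4% + 1.23 × (10.4% − 3.4%) = 3.4 + 1.23 × 7.00 = 12.0100%
Jensen's α = Rp − E[R] = 23.5% − 12.0100% = 11.4900

11.49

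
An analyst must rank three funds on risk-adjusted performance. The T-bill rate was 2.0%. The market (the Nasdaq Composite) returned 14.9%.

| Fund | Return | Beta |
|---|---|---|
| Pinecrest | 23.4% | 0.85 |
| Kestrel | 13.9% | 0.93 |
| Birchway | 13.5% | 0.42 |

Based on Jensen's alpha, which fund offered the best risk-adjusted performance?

Pinecrest: α = 23.4% − [2.0% + 0.85 × (14.9% − 2.0%)] = 10.435
Kestrel: α = 13.9% − [2.0% + 0.93 × (14.9% − 2.0%)] = -0.097
Birchway: α = 13.5% − [2.0% + 0.42 × (14.9% − 2.0%)] = 6.082
Highest: Pinecrest (10.435).

Pinecrest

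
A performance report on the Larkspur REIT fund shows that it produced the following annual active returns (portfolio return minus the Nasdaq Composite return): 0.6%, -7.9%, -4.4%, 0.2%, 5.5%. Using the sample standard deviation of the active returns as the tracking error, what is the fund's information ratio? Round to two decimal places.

-0.23

Mean return r̄ = -6.00 / 5 = -1.2000%
Σ(r − r̄)² = 105.2200; sample σ = √(105.2200/4) = 5.1288%
IR = r̄ / tracking error = -1.2000 / 5.1288 = -0.2340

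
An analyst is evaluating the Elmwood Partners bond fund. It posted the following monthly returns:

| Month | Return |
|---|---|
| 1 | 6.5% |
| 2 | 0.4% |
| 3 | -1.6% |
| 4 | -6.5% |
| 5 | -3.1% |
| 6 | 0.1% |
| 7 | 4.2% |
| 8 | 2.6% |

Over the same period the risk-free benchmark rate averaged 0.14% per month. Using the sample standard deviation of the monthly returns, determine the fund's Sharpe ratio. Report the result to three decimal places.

r̄ = (6.5 + 0.4 − 1.6 − 6.5 − 3.1 + 0.1 + 4.2 + 2.6) / 8 = 2.60 / 8 = 0.3250%
Σ(r − r̄)² = (6.5 − 0.3250)² + (0.4 − 0.3250)² + (-1.6 − 0.3250)² + … = 120.3950
sample σ = √(120.3950 / 7) = √17.1993 = 4.1472%
Sharpe = (r̄ − rf) / σ = (0.3250 − 0.14) / 4.1472 = 0.1850 / 4.1472 = 0.0446

0.045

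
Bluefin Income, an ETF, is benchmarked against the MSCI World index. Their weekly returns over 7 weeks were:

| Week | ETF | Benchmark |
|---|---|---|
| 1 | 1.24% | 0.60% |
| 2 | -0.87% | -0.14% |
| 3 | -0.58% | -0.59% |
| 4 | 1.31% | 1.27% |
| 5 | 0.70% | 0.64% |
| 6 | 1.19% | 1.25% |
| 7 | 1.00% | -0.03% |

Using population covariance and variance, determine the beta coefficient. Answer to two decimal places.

r̄p = 0.5700%,  r̄m = 0.4286%
Cov = Σ(rp − r̄p)(rm − r̄m) / 7 = 0.4382
Var(rm) = Σ(rm − r̄m)² / 7 = 0.4326
β = Cov / Var = 0.4382 / 0.4326 = 1.0129

1.01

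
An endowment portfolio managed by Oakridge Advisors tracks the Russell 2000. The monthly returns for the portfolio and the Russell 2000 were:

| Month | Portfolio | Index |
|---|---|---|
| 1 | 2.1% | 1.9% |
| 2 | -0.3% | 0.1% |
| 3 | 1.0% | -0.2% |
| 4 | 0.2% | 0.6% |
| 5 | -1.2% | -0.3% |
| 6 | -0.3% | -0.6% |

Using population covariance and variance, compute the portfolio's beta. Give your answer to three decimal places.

0.988

r̄p = 0.2500%,  r̄m = 0.2500%
Cov = Σ(rp − r̄p)(rm − r̄m) / 6 = 0.6742
Var(rm) = Σ(rm − r̄m)² / 6 = 0.6825
β = Cov / Var = 0.6742 / 0.6825 = 0.9878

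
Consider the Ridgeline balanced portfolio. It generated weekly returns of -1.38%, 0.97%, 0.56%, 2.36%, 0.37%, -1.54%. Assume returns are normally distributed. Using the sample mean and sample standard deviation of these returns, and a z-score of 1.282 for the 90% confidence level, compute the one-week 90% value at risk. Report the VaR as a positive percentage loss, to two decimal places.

1.67

Mean return r̄ = 1.340 / 6 = 0.2233%
Σ(r − r̄)² = (-1.38 − 0.2233)² + (0.97 − 0.2233)² + (0.56 − 0.2233)² + … = 10.9377
σ = √[10.9377 / 5] = 1.4790%
VaR = −(r̄ − z·σ) = −(0.2233 − 1.282 × 1.4790) = −(-1.6728) = 1.6728%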